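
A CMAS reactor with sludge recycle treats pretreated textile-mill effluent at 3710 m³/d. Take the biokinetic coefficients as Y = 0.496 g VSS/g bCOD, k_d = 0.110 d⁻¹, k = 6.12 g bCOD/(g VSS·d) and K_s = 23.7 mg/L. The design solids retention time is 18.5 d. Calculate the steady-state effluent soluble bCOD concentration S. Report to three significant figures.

S ≈ 1.35 mg/L

From the Monod/SRT balance for a CMAS, S = K_s·(1+k_d θ_c)/[θ_c·(Y k − k_d) − 1] = 23.7 × (1 + 0.110 × 18.5) / [18.5 × (0.496 × 6.12 − 0.110) − 1] = 71.93 / 53.12 = 1.354 mg/L.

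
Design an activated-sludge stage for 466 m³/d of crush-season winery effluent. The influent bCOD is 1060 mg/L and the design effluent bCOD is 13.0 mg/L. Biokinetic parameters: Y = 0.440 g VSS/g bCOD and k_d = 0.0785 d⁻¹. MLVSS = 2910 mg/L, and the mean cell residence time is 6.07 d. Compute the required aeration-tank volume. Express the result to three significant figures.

V ≈ 303 m³

From the SRT design equation V = Y Q (S₀−S) θ_c / [X (1 + k_d θ_c)] = 0.440 × 466 × (1060 − 13.0) × 6.07 / [2910 × (1 + 0.0785 × 6.07)] = 1.3×10^6 / 4297 = 303.3 m³.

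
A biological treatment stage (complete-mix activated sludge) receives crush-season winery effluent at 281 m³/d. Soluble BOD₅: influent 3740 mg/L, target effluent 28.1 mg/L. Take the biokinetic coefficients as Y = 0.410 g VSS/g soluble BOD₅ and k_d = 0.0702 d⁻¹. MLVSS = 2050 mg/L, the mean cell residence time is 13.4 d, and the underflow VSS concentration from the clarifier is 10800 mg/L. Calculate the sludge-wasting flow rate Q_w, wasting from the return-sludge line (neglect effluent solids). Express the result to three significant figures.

From the SRT design equation V = Y Q (S₀−S) θ_c / [X (1 + k_d θ_c)] = 0.410 × 281 × (3740 − 28.1) × 13.4 / [2050 × (1 + 0.0702 × 13.4)] = 5.73×10^6 / 3978 = 1440 m³.
Wasting from the return line (neglecting effluent solids): Q_w = V·X / (θ_c·X_r) = 1440 × 2050 / (13.4 × 10800) = 20.40 m³/d.

Q_w ≈ 20.4 m³/d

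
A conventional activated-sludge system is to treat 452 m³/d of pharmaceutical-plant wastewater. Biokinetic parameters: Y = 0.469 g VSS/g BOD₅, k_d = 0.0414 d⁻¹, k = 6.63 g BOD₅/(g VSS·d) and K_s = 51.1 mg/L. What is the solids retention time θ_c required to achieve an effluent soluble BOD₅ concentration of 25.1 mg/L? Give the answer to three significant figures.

Specific growth rate at S = 25.1 mg/L: μ = YkS/(K_s+S) = 0.469·6.63·25.1/(51.1+25.1) = 1.024 d⁻¹.
1/θ_c = 1.024 − 0.0414 = 0.9828 d⁻¹, so θ_c = 1.017 d.

θ_c ≈ 1.02 d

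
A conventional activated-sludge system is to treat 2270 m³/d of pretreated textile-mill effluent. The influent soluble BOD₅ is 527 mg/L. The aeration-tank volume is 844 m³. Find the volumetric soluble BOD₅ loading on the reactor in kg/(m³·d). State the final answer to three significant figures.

Applied soluble BOD₅ load per unit volume = Q·S₀/V = (2270 × 527/1000)/844.0 = 1.417 kg soluble BOD₅·m⁻³·d⁻¹.

L_v ≈ 1.42 kg soluble BOD₅/(m³·d)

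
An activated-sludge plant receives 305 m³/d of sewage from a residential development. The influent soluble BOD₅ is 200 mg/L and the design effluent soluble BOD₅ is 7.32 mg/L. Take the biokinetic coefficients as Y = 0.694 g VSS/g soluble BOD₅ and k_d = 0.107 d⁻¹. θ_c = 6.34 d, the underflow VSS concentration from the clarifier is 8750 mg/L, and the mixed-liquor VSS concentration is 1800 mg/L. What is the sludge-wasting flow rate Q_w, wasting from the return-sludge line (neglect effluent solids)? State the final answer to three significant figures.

From the SRT design equation V = Y Q (S₀−S) θ_c / [X (1 + k_d θ_c)] = 0.694 × 305 × (200 − 7.32) × 6.34 / [1800 × (1 + 0.107 × 6.34)] = 2.59×10^5 / 3021 = 85.59 m³.
θ_c = V·X/(Q_w·X_r) when wasting from the recycle, so Q_w = V·X/(θ_c·X_r) = 85.59 × 1800 / (6.34 × 8750) = 2.777 m³/d.

Q_w ≈ 2.78 m³/d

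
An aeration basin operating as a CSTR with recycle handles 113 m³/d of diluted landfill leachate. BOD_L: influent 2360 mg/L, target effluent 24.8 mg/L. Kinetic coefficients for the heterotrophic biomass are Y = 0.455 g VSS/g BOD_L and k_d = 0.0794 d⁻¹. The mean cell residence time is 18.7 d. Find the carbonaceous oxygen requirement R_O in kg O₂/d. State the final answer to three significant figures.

R_O ≈ 195 kg O₂/d

Correct the yield for decay: Y_obs = Y/(1 + k_d θ_c) = 0.455 / (1 + 0.0794 × 18.7) = 0.455 / 2.485 = 0.1831.
Q·(S₀ − S) = 113 × (2360 − 24.8) × 10⁻³ = 263.9 kg/d removed.
Net sludge production P_X = 0.1831 × 263.9 = 48.32 kg VSS/d.
R_O = Q·ΔS − 1.42 P_X = 263.9 − 68.61 = 195.3 kg O₂/d.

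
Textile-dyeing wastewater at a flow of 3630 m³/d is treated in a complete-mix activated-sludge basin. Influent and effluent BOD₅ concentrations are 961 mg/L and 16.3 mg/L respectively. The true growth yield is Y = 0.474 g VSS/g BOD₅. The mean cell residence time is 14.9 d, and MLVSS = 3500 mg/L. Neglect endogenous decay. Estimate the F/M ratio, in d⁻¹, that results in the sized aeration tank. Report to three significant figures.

V·X = Y·Q·ΔS·θ_c gives V = 0.474 × 3630 × (961 − 16.3) × 14.9 / 3500 = 6920 m³.
F/M = Q·S₀ / (V·X) = 3630 × 961 / (6920 × 3500) = 0.1440 g BOD₅·(g VSS·d)⁻¹.

F/M ≈ 0.144 d⁻¹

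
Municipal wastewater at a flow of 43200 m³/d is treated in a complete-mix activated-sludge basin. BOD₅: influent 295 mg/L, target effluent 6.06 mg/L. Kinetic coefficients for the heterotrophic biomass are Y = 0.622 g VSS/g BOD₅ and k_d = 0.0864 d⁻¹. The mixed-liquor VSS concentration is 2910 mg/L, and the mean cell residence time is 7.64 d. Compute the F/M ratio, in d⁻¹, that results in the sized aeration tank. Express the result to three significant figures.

Rearranging the biomass balance for a CMAS with decay, V = Y·Q·ΔS·θ_c / [X·(1+k_d θ_c)] = 0.622 × 43200 × (295 − 6.06) × 7.64 / [2910 × (1 + 0.0864 × 7.64)] = 5.93×10^7 / 4831 = 12279 m³.
F/M = applied load / biomass = Q·S₀/(V·X) = 43200 × 295 / (12279 × 2910) = 0.3567 d⁻¹.

F/M ≈ 0.357 d⁻¹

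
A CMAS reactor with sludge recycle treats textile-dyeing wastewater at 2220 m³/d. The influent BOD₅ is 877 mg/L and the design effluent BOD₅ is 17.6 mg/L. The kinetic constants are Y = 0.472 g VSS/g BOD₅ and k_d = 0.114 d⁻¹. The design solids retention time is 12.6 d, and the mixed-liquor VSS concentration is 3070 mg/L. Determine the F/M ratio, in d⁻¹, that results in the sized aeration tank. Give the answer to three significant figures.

Rearranging the biomass balance for a CMAS with decay, V = Y·Q·ΔS·θ_c / [X·(1+k_d θ_c)] = 0.472 × 2220 × (877 − 17.6) × 12.6 / [3070 × (1 + 0.114 × 12.6)] = 1.13×10^7 / 7480 = 1517 m³.
F/M = applied load / biomass = Q·S₀/(V·X) = 2220 × 877 / (1517 × 3070) = 0.4181 d⁻¹.

F/M ≈ 0.418 d⁻¹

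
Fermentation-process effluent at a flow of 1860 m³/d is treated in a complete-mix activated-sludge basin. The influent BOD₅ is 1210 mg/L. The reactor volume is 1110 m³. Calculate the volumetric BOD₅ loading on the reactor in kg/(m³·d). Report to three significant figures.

L_v ≈ 2.03 kg BOD₅/(m³·d)

L_v = Q S₀ / V = 1860 × 1210 × 10⁻³ / 1110 = 2.028 kg/(m³·d).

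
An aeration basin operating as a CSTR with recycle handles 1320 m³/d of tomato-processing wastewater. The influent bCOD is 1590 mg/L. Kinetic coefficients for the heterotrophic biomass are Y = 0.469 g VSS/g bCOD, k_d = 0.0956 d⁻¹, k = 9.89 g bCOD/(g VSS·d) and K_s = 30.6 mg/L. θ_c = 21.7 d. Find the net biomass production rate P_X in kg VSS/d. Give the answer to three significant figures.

From the Monod/SRT balance for a CMAS, S = K_s·(1+k_d θ_c)/[θ_c·(Y k − k_d) − 1] = 30.6 × (1 + 0.0956 × 21.7) / [21.7 × (0.469 × 9.89 − 0.0956) − 1] = 94.08 / 97.58 = 0.9641 mg/L.
Correct the yield for decay: Y_obs = Y/(1 + k_d θ_c) = 0.469 / (1 + 0.0956 × 21.7) = 0.469 / 3.075 = 0.1525.
Q·(S₀ − S) = 1320 × (1590 − 0.964) × 10⁻³ = 2098 kg/d removed.
Net biomass production P_X = Y_obs × Q·(S₀ − S) = 0.1525 × 2098 = 320.0 kg VSS/d.

P_X ≈ 320 kg VSS/d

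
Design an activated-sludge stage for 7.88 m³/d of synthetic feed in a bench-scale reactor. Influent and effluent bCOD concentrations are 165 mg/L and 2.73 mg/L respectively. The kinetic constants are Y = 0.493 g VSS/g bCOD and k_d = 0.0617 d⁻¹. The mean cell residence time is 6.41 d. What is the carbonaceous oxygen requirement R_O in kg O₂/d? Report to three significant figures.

Correct the yield for decay: Y_obs = Y/(1 + k_d θ_c) = 0.493 / (1 + 0.0617 × 6.41) = 0.493 / 1.395 = 0.3533.
ΔS = 165 − 2.73 = 162.3 mg/L, so the substrate removal rate is 7.88 × 162.3/1000 = 1.279 kg bCOD/d.
Biomass synthesised: P_X = Y_obs × 1.279 = 0.4517 kg VSS/d.
Carbonaceous O₂ demand = substrate oxidised − cell-mass equivalent = 1.279 − 1.42 × 0.4517 = 0.6372 kg O₂/d.

R_O ≈ 0.637 kg O₂/d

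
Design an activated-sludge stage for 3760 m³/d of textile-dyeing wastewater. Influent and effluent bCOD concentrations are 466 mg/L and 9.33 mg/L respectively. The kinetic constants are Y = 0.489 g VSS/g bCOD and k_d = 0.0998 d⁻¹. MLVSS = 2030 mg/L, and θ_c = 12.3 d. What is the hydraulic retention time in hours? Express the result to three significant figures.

τ ≈ 14.6 h

Steady-state biomass mass balance: V·X·(1 + k_d·θ_c) = Y·Q·(S₀ − S)·θ_c, so V = 0.489 × 3760 × (466 − 9.33) × 12.3 / [2030 × (1 + 0.0998 × 12.3)] = 1.03×10^7 / 4522 = 2284 m³.
τ = V/Q = 2284/3760 = 0.6074 d, or 14.58 h.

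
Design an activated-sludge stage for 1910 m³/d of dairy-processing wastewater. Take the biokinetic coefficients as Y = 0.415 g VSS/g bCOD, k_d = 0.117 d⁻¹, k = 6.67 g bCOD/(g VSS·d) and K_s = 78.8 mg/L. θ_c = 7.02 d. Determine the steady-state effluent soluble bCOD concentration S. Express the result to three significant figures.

From the Monod/SRT balance for a CMAS, S = K_s·(1+k_d θ_c)/[θ_c·(Y k − k_d) − 1] = 78.8 × (1 + 0.117 × 7.02) / [7.02 × (0.415 × 6.67 − 0.117) − 1] = 143.5 / 17.61 = 8.150 mg/L.

S ≈ 8.15 mg/L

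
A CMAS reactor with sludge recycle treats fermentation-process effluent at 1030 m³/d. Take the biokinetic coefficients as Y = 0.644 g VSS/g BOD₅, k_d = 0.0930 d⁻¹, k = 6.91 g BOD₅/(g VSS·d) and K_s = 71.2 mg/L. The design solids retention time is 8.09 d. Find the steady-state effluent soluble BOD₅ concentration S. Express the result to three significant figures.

S ≈ 3.64 mg/L

For a completely mixed reactor with recycle the Lawrence–McCarty relation gives S = K_s·(1 + k_d·θ_c) / [θ_c·(Y·k − k_d) − 1] = 71.2 × (1 + 0.0930 × 8.09) / [8.09 × (0.644 × 6.91 − 0.0930) − 1] = 124.8 / 34.25 = 3.643 mg/L.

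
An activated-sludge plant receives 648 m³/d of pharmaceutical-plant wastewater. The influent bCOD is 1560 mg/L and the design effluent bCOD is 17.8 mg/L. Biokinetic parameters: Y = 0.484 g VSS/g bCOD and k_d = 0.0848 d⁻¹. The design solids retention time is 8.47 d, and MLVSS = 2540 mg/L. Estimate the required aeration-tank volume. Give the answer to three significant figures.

V ≈ 939 m³

From the SRT design equation V = Y Q (S₀−S) θ_c / [X (1 + k_d θ_c)] = 0.484 × 648 × (1560 − 17.8) × 8.47 / [2540 × (1 + 0.0848 × 8.47)] = 4.1×10^6 / 4364 = 938.7 m³.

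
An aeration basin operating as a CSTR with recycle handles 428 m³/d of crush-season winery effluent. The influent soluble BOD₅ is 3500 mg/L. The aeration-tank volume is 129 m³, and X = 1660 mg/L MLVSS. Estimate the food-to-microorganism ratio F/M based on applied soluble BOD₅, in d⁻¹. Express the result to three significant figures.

F/M ≈ 7.00 d⁻¹

F/M = Q·S₀ / (V·X) = 428 × 3500 / (129.0 × 1660) = 6.995 g soluble BOD₅·(g VSS·d)⁻¹.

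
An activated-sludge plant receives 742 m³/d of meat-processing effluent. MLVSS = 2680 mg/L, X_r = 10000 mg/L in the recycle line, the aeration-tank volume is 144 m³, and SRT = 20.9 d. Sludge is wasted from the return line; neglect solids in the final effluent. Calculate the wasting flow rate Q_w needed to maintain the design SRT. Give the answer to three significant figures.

Q_w = (V·X)/(θ_c X_r) = 144.0 × 2680 / (20.9 × 10000) = 1.847 m³/d.

Q_w ≈ 1.85 m³/d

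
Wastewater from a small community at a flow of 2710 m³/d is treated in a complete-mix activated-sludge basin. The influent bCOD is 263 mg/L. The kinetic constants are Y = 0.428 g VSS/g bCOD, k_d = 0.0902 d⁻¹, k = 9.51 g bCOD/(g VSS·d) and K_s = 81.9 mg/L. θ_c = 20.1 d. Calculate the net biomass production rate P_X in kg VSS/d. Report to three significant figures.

P_X ≈ 107 kg VSS/d

Effluent substrate depends only on kinetics and SRT: S = K_s(1 + k_d θ_c) / [θ_c(Yk − k_d) − 1] = 81.9 × (1 + 0.0902 × 20.1) / [20.1 × (0.428 × 9.51 − 0.0902) − 1] = 230.4 / 79.00 = 2.916 mg/L.
Y_obs = Y / (1 + k_d θ_c) = 0.428 / (1 + 0.0902 × 20.1) = 0.428 / 2.813 = 0.1521.
Mass of bCOD removed per day: Q(S₀ − S) = 2710 × 260.1 g/m³ = 704.8 kg/d.
So the net sludge growth is P_X = 0.1521 × 704.8 = 107.2 kg VSS/d.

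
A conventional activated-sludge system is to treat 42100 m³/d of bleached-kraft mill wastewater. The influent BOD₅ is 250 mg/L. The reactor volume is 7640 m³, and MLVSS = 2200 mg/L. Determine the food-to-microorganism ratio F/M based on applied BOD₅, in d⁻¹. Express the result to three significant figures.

F/M ≈ 0.626 d⁻¹

F/M = Q·S₀ / (V·X) = 42100 × 250 / (7640 × 2200) = 0.6262 g BOD₅·(g VSS·d)⁻¹.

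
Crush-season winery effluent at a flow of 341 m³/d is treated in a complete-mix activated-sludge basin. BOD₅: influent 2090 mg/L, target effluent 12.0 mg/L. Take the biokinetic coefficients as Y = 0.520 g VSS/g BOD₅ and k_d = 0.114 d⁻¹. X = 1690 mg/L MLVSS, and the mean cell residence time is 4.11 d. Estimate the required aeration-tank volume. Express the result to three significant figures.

V ≈ 610 m³

From the SRT design equation V = Y Q (S₀−S) θ_c / [X (1 + k_d θ_c)] = 0.520 × 341 × (2090 − 12.0) × 4.11 / [1690 × (1 + 0.114 × 4.11)] = 1.51×10^6 / 2482 = 610.2 m³.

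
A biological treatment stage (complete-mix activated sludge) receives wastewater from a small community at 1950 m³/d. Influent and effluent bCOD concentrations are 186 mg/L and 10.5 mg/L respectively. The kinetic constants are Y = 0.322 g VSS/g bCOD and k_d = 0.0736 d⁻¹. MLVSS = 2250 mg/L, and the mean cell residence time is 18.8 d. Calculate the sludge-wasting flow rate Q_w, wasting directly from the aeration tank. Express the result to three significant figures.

Q_w ≈ 20.5 m³/d

From the SRT design equation V = Y Q (S₀−S) θ_c / [X (1 + k_d θ_c)] = 0.322 × 1950 × (186 − 10.5) × 18.8 / [2250 × (1 + 0.0736 × 18.8)] = 2.07×10^6 / 5363 = 386.3 m³.
Wasting from the aeration tank: Q_w = V / θ_c = 386.3 / 18.8 = 20.55 m³/d.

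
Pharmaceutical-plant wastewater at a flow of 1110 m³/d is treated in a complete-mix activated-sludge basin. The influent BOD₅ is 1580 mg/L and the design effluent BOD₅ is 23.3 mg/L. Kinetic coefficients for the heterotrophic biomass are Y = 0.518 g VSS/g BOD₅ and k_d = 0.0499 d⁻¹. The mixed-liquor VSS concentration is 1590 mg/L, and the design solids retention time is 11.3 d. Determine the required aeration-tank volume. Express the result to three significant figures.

Rearranging the biomass balance for a CMAS with decay, V = Y·Q·ΔS·θ_c / [X·(1+k_d θ_c)] = 0.518 × 1110 × (1580 − 23.3) × 11.3 / [1590 × (1 + 0.0499 × 11.3)] = 1.01×10^7 / 2487 = 4068 m³.

V ≈ 4070 m³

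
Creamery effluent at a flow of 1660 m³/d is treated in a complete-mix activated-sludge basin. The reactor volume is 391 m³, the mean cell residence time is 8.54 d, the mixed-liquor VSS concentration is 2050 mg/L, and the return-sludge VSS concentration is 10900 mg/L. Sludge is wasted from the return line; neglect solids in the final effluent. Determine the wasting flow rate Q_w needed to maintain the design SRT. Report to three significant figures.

Wasting from the return line (neglecting effluent solids): Q_w = V·X / (θ_c·X_r) = 391.0 × 2050 / (8.54 × 10900) = 8.611 m³/d.

Q_w ≈ 8.61 m³/d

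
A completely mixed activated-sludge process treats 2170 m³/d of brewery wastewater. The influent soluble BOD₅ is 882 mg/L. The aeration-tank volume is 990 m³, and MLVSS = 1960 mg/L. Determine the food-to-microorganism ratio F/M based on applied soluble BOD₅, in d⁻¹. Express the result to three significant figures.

F/M ≈ 0.986 d⁻¹

Food-to-microorganism ratio F/M = Q S₀ / (V X) = 2170 × 882 / (990.0 × 1960) = 0.9864 d⁻¹.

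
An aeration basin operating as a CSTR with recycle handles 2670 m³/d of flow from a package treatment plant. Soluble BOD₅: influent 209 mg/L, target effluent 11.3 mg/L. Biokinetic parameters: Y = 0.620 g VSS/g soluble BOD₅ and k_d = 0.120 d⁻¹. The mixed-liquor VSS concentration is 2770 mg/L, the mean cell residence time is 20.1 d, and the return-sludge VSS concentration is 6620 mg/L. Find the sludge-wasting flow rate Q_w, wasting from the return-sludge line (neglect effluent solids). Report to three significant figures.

Q_w ≈ 14.5 m³/d

Steady-state biomass mass balance: V·X·(1 + k_d·θ_c) = Y·Q·(S₀ − S)·θ_c, so V = 0.620 × 2670 × (209 − 11.3) × 20.1 / [2770 × (1 + 0.120 × 20.1)] = 6.58×10^6 / 9451 = 696.0 m³.
θ_c = V·X/(Q_w·X_r) when wasting from the recycle, so Q_w = V·X/(θ_c·X_r) = 696.0 × 2770 / (20.1 × 6620) = 14.49 m³/d.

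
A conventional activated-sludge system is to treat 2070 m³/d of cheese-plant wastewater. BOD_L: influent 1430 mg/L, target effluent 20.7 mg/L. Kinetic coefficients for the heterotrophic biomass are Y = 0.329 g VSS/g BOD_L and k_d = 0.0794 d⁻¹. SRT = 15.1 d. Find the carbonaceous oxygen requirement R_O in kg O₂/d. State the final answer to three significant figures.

R_O ≈ 2300 kg O₂/d

Correct the yield for decay: Y_obs = Y/(1 + k_d θ_c) = 0.329 / (1 + 0.0794 × 15.1) = 0.329 / 2.199 = 0.1496.
Mass of BOD_L removed per day: Q(S₀ − S) = 2070 × 1409 g/m³ = 2917 kg/d.
Biomass synthesised: P_X = Y_obs × 2917 = 436.5 kg VSS/d.
Carbonaceous O₂ demand = substrate oxidised − cell-mass equivalent = 2917 − 1.42 × 436.5 = 2297 kg O₂/d.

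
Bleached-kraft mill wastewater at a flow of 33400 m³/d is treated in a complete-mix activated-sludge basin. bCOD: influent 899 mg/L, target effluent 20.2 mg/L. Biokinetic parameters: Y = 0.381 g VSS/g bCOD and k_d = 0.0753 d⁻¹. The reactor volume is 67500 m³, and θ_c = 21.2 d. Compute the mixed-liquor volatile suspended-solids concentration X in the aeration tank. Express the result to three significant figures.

X ≈ 1350 mg/L

X = Y·Q·ΔS·θ_c / [V·(1 + k_d θ_c)] = 0.381 × 33400 × (899 − 20.2) × 21.2 / [67500 × (1 + 0.0753 × 21.2)] = 1353 mg/L.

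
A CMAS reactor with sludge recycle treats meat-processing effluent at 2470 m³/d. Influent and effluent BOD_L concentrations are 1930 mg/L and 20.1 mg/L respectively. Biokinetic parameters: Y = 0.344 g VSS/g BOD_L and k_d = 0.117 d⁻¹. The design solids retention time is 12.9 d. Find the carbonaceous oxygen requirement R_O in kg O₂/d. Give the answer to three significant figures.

R_O ≈ 3800 kg O₂/d

Y_obs = Y / (1 + k_d θ_c) = 0.344 / (1 + 0.117 × 12.9) = 0.344 / 2.509 = 0.1371.
Substrate removed = Q·(S₀ − S) = 2470 m³/d × (1930 − 20.1) g/m³ = 4.72×10^6 g/d = 4717 kg/d.
Biomass synthesised: P_X = Y_obs × 4717 = 646.7 kg VSS/d.
Carbonaceous O₂ demand = substrate oxidised − cell-mass equivalent = 4717 − 1.42 × 646.7 = 3799 kg O₂/d.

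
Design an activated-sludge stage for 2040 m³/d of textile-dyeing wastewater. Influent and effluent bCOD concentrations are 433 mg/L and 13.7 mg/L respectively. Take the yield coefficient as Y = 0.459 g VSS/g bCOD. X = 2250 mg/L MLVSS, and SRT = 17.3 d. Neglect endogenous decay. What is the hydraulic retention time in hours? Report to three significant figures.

Biomass mass balance (decay neglected): V·X = Y·Q·(S₀ − S)·θ_c, so V = 0.459 × 2040 × (433 − 13.7) × 17.3 / 2250 = 3019 m³.
Hydraulic retention time τ = V/Q = 3019 / 2040 = 1.480 d = 35.52 h.

τ ≈ 35.5 h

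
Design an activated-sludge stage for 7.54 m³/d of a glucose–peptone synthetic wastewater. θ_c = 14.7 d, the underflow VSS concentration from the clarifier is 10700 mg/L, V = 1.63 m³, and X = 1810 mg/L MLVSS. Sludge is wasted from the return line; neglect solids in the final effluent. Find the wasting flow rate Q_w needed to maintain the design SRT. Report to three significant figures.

Q_w = (V·X)/(θ_c X_r) = 1.630 × 1810 / (14.7 × 10700) = 0.01876 m³/d.

Q_w ≈ 0.0188 m³/d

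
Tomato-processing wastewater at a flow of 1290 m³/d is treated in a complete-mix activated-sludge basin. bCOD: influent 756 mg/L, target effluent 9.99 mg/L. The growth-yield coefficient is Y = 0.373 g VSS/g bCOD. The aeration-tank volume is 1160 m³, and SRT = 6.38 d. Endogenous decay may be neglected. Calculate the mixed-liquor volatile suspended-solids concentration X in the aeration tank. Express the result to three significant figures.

X = Y·Q·ΔS·θ_c / V = 0.373 × 1290 × (756 − 9.99) × 6.38 / 1160 = 1974 mg/L.

X ≈ 1970 mg/L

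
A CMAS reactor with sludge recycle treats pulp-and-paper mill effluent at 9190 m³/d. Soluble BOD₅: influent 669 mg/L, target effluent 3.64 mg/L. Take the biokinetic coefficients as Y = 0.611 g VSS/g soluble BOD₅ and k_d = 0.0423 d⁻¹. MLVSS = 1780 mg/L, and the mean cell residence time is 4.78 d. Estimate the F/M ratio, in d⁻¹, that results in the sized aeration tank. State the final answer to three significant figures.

F/M ≈ 0.414 d⁻¹

Rearranging the biomass balance for a CMAS with decay, V = Y·Q·ΔS·θ_c / [X·(1+k_d θ_c)] = 0.611 × 9190 × (669 − 3.64) × 4.78 / [1780 × (1 + 0.0423 × 4.78)] = 1.79×10^7 / 2140 = 8345 m³.
F/M = Q·S₀ / (V·X) = 9190 × 669 / (8345 × 1780) = 0.4139 g soluble BOD₅·(g VSS·d)⁻¹.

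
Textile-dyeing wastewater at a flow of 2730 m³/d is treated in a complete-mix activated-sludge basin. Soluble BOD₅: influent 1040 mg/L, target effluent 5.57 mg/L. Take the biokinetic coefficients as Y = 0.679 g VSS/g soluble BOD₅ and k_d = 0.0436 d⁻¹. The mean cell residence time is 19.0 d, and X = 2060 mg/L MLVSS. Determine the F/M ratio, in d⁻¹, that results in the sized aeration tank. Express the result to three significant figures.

F/M ≈ 0.142 d⁻¹

Steady-state biomass mass balance: V·X·(1 + k_d·θ_c) = Y·Q·(S₀ − S)·θ_c, so V = 0.679 × 2730 × (1040 − 5.57) × 19.0 / [2060 × (1 + 0.0436 × 19.0)] = 3.64×10^7 / 3767 = 9673 m³.
Food-to-microorganism ratio F/M = Q S₀ / (V X) = 2730 × 1040 / (9673 × 2060) = 0.1425 d⁻¹.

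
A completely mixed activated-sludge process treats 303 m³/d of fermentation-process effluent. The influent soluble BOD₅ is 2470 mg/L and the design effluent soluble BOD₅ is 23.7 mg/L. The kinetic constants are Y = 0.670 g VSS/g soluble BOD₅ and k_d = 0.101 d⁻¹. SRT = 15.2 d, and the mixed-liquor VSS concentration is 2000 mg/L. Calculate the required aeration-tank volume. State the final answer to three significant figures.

From the SRT design equation V = Y Q (S₀−S) θ_c / [X (1 + k_d θ_c)] = 0.670 × 303 × (2470 − 23.7) × 15.2 / [2000 × (1 + 0.101 × 15.2)] = 7.55×10^6 / 5070 = 1489 m³.

V ≈ 1490 m³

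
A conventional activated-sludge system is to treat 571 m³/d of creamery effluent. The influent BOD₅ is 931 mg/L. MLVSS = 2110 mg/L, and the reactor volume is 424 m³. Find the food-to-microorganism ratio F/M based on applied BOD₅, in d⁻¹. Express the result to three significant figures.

F/M = Q·S₀ / (V·X) = 571 × 931 / (424.0 × 2110) = 0.5942 g BOD₅·(g VSS·d)⁻¹.

F/M ≈ 0.594 d⁻¹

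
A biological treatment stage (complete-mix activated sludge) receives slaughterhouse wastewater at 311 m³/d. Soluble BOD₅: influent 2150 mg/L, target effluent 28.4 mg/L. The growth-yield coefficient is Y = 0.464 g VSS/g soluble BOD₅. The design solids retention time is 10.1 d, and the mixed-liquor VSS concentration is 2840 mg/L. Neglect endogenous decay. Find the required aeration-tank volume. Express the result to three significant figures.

V·X = Y·Q·ΔS·θ_c gives V = 0.464 × 311 × (2150 − 28.4) × 10.1 / 2840 = 1089 m³.

V ≈ 1090 m³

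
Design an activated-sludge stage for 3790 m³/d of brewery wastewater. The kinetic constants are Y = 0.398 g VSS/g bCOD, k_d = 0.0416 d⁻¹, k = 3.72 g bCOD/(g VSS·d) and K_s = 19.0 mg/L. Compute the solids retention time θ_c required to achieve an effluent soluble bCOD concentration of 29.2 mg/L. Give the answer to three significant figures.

Specific growth rate at S = 29.2 mg/L: μ = YkS/(K_s+S) = 0.398·3.72·29.2/(19.0+29.2) = 0.8969 d⁻¹.
Then 1/θ_c = μ − k_d = 0.8969 − 0.0416 = 0.8553 d⁻¹, giving θ_c = 1.169 d.

θ_c ≈ 1.17 d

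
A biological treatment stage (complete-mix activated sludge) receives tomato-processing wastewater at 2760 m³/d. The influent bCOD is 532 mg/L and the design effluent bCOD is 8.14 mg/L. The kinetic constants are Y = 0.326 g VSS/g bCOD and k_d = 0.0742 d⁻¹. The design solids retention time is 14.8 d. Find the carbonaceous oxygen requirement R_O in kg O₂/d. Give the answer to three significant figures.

Correct the yield for decay: Y_obs = Y/(1 + k_d θ_c) = 0.326 / (1 + 0.0742 × 14.8) = 0.326 / 2.098 = 0.1554.
Substrate removed = Q·(S₀ − S) = 2760 m³/d × (532 − 8.14) g/m³ = 1.45×10^6 g/d = 1446 kg/d.
P_X = Y_obs·Q·(S₀ − S) = 0.1554 × 1446 = 224.6 kg VSS/d.
R_O = Q·(S₀ − S) − 1.42·P_X = 1446 − 1.42 × 224.6 = 1127 kg O₂/d.

R_O ≈ 1130 kg O₂/d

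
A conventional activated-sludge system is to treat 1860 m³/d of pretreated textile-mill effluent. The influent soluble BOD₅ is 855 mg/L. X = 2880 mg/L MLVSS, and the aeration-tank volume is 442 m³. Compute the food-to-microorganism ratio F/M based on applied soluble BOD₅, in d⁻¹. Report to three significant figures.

F/M ≈ 1.25 d⁻¹

F/M = Q·S₀ / (V·X) = 1860 × 855 / (442.0 × 2880) = 1.249 g soluble BOD₅·(g VSS·d)⁻¹.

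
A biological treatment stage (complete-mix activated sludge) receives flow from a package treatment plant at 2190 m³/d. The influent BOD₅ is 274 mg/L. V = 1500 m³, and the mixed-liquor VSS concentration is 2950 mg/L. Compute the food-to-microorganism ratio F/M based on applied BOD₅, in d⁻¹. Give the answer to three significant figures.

F/M = Q·S₀ / (V·X) = 2190 × 274 / (1500 × 2950) = 0.1356 g BOD₅·(g VSS·d)⁻¹.

F/M ≈ 0.136 d⁻¹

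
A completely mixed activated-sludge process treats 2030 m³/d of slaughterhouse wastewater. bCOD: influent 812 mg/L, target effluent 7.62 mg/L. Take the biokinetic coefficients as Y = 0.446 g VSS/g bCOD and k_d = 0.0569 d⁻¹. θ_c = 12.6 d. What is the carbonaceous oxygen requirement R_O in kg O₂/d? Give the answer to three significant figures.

The observed yield is Y_obs = Y/(1 + k_d·θ_c) = 0.446 / (1 + 0.0569 × 12.6) = 0.446 / 1.717 = 0.2598 g VSS per g bCOD removed.
Mass of bCOD removed per day: Q(S₀ − S) = 2030 × 804.4 g/m³ = 1633 kg/d.
Net sludge production P_X = 0.2598 × 1633 = 424.2 kg VSS/d.
R_O = Q·ΔS − 1.42 P_X = 1633 − 602.3 = 1031 kg O₂/d.

R_O ≈ 1030 kg O₂/d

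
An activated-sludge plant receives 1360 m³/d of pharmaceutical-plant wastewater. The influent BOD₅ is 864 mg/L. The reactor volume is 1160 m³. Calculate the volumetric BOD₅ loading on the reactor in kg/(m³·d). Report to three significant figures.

L_v = Q S₀ / V = 1360 × 864 × 10⁻³ / 1160 = 1.013 kg/(m³·d).

L_v ≈ 1.01 kg BOD₅/(m³·d)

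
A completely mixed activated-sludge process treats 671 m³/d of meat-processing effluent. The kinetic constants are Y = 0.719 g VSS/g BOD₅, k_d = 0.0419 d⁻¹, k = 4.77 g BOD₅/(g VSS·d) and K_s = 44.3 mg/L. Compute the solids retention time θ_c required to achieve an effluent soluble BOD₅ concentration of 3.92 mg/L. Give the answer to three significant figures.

θ_c ≈ 4.22 d

At the target effluent, Y k S/(K_s+S) = 0.719×4.77×3.92/48.22 = 0.2788 d⁻¹.
1/θ_c = 0.2788 − 0.0419 = 0.2369 d⁻¹, so θ_c = 4.221 d.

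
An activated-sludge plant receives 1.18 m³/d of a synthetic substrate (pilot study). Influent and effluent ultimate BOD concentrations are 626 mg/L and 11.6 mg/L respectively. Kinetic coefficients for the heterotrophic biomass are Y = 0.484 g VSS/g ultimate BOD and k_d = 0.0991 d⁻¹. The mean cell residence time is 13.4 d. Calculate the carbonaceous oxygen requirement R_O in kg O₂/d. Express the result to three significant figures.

R_O ≈ 0.511 kg O₂/d

Observed yield with endogenous decay: Y_obs = Y / (1 + k_d·θ_c) = 0.484 / (1 + 0.0991 × 13.4) = 0.484 / 2.328 = 0.2079 g VSS/g ultimate BOD.
Q·(S₀ − S) = 1.18 × (626 − 11.6) × 10⁻³ = 0.7250 kg/d removed.
Biomass synthesised: P_X = Y_obs × 0.7250 = 0.1507 kg VSS/d.
R_O = Q·(S₀ − S) − 1.42·P_X = 0.7250 − 1.42 × 0.1507 = 0.5110 kg O₂/d.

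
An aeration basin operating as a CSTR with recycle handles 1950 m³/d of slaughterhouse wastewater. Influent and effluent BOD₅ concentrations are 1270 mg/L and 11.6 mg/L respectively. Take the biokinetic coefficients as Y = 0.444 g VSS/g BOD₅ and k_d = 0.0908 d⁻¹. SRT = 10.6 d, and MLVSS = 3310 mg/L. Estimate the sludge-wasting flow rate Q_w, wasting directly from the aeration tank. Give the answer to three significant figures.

Steady-state biomass mass balance: V·X·(1 + k_d·θ_c) = Y·Q·(S₀ − S)·θ_c, so V = 0.444 × 1950 × (1270 − 11.6) × 10.6 / [3310 × (1 + 0.0908 × 10.6)] = 1.15×10^7 / 6496 = 1778 m³.
With mixed-liquor wasting, θ_c = V/Q_w, so Q_w = V/θ_c = 1778/10.6 = 167.7 m³/d.

Q_w ≈ 168 m³/d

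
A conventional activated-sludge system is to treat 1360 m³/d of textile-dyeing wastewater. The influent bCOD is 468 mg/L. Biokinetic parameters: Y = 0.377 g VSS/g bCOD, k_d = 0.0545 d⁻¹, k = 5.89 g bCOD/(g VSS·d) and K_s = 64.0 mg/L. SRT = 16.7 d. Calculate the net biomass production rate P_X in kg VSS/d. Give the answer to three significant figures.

From the Monod/SRT balance for a CMAS, S = K_s·(1+k_d θ_c)/[θ_c·(Y k − k_d) − 1] = 64.0 × (1 + 0.0545 × 16.7) / [16.7 × (0.377 × 5.89 − 0.0545) − 1] = 122.2 / 35.17 = 3.476 mg/L.
Correct the yield for decay: Y_obs = Y/(1 + k_d θ_c) = 0.377 / (1 + 0.0545 × 16.7) = 0.377 / 1.910 = 0.1974.
Q·(S₀ − S) = 1360 × (468 − 3.48) × 10⁻³ = 631.7 kg/d removed.
So the net sludge growth is P_X = 0.1974 × 631.7 = 124.7 kg VSS/d.

P_X ≈ 125 kg VSS/d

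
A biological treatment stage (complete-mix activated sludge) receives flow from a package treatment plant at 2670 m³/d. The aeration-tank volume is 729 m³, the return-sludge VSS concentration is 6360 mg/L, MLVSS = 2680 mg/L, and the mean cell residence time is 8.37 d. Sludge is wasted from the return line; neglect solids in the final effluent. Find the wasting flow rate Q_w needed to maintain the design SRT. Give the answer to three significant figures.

Q_w ≈ 36.7 m³/d

Wasting from the return line (neglecting effluent solids): Q_w = V·X / (θ_c·X_r) = 729.0 × 2680 / (8.37 × 6360) = 36.70 m³/d.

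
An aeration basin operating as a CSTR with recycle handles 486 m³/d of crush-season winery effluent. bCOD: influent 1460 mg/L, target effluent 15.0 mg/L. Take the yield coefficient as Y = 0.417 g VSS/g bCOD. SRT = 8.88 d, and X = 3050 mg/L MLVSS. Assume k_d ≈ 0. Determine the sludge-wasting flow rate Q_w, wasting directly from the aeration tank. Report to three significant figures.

Biomass mass balance (decay neglected): V·X = Y·Q·(S₀ − S)·θ_c, so V = 0.417 × 486 × (1460 − 15.0) × 8.88 / 3050 = 852.6 m³.
Wasting from the aeration tank: Q_w = V / θ_c = 852.6 / 8.88 = 96.02 m³/d.

Q_w ≈ 96.0 m³/d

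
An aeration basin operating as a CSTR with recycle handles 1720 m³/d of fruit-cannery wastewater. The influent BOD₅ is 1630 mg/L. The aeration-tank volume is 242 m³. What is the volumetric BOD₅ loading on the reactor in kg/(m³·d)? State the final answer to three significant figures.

Applied BOD₅ load per unit volume = Q·S₀/V = (1720 × 1630/1000)/242.0 = 11.59 kg BOD₅·m⁻³·d⁻¹.

L_v ≈ 11.6 kg BOD₅/(m³·d)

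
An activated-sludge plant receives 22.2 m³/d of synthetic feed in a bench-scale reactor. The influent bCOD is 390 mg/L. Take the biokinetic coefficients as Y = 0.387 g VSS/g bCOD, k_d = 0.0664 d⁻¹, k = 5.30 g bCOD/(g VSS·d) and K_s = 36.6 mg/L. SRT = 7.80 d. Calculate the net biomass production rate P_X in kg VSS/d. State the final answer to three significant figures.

For a completely mixed reactor with recycle the Lawrence–McCarty relation gives S = K_s·(1 + k_d·θ_c) / [θ_c·(Y·k − k_d) − 1] = 36.6 × (1 + 0.0664 × 7.80) / [7.80 × (0.387 × 5.30 − 0.0664) − 1] = 55.56 / 14.48 = 3.837 mg/L.
The observed yield is Y_obs = Y/(1 + k_d·θ_c) = 0.387 / (1 + 0.0664 × 7.80) = 0.387 / 1.518 = 0.2550 g VSS per g bCOD removed.
Q·(S₀ − S) = 22.2 × (390 − 3.84) × 10⁻³ = 8.573 kg/d removed.
So the net sludge growth is P_X = 0.2550 × 8.573 = 2.186 kg VSS/d.

P_X ≈ 2.19 kg VSS/d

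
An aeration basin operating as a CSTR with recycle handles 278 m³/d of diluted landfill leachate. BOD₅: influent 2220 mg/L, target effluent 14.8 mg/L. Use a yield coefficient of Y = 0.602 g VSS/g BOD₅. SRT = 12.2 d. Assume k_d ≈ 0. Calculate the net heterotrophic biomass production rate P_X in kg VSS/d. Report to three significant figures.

P_X ≈ 369 kg VSS/d

Since k_d ≈ 0, Y_obs = Y = 0.602 g VSS/g BOD₅.
Mass of BOD₅ removed per day: Q(S₀ − S) = 278 × 2205 g/m³ = 613.0 kg/d.
Net biomass production P_X = Y_obs × Q·(S₀ − S) = 0.6020 × 613.0 = 369.1 kg VSS/d.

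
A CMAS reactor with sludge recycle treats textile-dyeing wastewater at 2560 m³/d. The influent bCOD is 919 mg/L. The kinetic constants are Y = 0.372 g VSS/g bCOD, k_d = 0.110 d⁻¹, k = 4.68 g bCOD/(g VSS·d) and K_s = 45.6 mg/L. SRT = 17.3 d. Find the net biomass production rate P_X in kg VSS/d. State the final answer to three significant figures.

For a completely mixed reactor with recycle the Lawrence–McCarty relation gives S = K_s·(1 + k_d·θ_c) / [θ_c·(Y·k − k_d) − 1] = 45.6 × (1 + 0.110 × 17.3) / [17.3 × (0.372 × 4.68 − 0.110) − 1] = 132.4 / 27.22 = 4.864 mg/L.
Correct the yield for decay: Y_obs = Y/(1 + k_d θ_c) = 0.372 / (1 + 0.110 × 17.3) = 0.372 / 2.903 = 0.1281.
Q·(S₀ − S) = 2560 × (919 − 4.86) × 10⁻³ = 2340 kg/d removed.
So the net sludge growth is P_X = 0.1281 × 2340 = 299.9 kg VSS/d.

P_X ≈ 300 kg VSS/d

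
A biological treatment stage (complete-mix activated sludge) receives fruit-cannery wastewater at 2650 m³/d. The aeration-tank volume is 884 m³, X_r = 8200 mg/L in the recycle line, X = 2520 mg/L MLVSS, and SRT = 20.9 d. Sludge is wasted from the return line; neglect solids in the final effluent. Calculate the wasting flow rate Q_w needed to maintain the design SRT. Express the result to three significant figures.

Q_w ≈ 13.0 m³/d

Wasting from the return line (neglecting effluent solids): Q_w = V·X / (θ_c·X_r) = 884.0 × 2520 / (20.9 × 8200) = 13.00 m³/d.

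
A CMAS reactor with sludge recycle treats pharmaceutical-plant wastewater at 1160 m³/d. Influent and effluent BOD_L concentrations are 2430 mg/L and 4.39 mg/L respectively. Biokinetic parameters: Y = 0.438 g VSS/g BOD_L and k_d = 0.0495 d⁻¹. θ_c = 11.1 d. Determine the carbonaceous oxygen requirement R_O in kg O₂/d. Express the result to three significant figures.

R_O ≈ 1680 kg O₂/d

Observed yield with endogenous decay: Y_obs = Y / (1 + k_d·θ_c) = 0.438 / (1 + 0.0495 × 11.1) = 0.438 / 1.549 = 0.2827 g VSS/g BOD_L.
Q·(S₀ − S) = 1160 × (2430 − 4.39) × 10⁻³ = 2814 kg/d removed.
P_X = Y_obs·Q·(S₀ − S) = 0.2827 × 2814 = 795.4 kg VSS/d.
R_O = Q·(S₀ − S) − 1.42·P_X = 2814 − 1.42 × 795.4 = 1684 kg O₂/d.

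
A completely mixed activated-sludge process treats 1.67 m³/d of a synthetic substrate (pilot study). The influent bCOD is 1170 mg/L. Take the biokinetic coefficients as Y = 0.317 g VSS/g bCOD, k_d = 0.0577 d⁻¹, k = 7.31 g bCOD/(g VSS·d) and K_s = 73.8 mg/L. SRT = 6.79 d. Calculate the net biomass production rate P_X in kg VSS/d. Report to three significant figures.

P_X ≈ 0.442 kg VSS/d

For a completely mixed reactor with recycle the Lawrence–McCarty relation gives S = K_s·(1 + k_d·θ_c) / [θ_c·(Y·k − k_d) − 1] = 73.8 × (1 + 0.0577 × 6.79) / [6.79 × (0.317 × 7.31 − 0.0577) − 1] = 102.7 / 14.34 = 7.161 mg/L.
Correct the yield for decay: Y_obs = Y/(1 + k_d θ_c) = 0.317 / (1 + 0.0577 × 6.79) = 0.317 / 1.392 = 0.2278.
ΔS = 1170 − 7.16 = 1163 mg/L, so the substrate removal rate is 1.67 × 1163/1000 = 1.942 kg bCOD/d.
P_X = Y_obs · Q(S₀ − S) = 0.2278 × 1.942 = 0.4423 kg VSS/d.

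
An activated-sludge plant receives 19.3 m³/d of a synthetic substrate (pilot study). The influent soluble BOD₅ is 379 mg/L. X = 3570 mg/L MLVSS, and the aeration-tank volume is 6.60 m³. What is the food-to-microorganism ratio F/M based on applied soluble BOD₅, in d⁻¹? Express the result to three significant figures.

Food-to-microorganism ratio F/M = Q S₀ / (V X) = 19.3 × 379 / (6.600 × 3570) = 0.3104 d⁻¹.

F/M ≈ 0.310 d⁻¹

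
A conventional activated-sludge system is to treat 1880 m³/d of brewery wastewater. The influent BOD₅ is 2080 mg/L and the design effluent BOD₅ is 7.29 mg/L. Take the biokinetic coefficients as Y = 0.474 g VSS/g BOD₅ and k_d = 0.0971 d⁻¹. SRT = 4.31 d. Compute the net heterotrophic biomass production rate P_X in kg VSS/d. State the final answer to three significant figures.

P_X ≈ 1300 kg VSS/d

Observed yield with endogenous decay: Y_obs = Y / (1 + k_d·θ_c) = 0.474 / (1 + 0.0971 × 4.31) = 0.474 / 1.419 = 0.3342 g VSS/g BOD₅.
Q·(S₀ − S) = 1880 × (2080 − 7.29) × 10⁻³ = 3897 kg/d removed.
So the net sludge growth is P_X = 0.3342 × 3897 = 1302 kg VSS/d.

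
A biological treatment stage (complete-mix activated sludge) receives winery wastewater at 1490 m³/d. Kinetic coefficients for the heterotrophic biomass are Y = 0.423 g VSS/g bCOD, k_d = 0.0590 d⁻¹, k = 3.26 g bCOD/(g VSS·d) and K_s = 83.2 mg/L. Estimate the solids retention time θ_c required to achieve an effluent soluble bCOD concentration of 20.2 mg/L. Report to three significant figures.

θ_c ≈ 4.75 d

Specific growth rate at S = 20.2 mg/L: μ = YkS/(K_s+S) = 0.423·3.26·20.2/(83.2+20.2) = 0.2694 d⁻¹.
Then 1/θ_c = μ − k_d = 0.2694 − 0.0590 = 0.2104 d⁻¹, giving θ_c = 4.753 d.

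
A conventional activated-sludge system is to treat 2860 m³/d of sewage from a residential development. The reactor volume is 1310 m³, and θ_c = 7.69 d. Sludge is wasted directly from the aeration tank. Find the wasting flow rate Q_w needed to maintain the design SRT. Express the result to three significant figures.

Wasting from the aeration tank: Q_w = V / θ_c = 1310 / 7.69 = 170.4 m³/d.

Q_w ≈ 170 m³/d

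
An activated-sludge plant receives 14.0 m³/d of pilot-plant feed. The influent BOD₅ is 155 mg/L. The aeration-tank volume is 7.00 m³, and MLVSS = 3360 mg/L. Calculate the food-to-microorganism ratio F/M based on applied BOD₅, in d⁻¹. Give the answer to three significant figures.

F/M = Q·S₀ / (V·X) = 14.0 × 155 / (7.000 × 3360) = 0.09226 g BOD₅·(g VSS·d)⁻¹.

F/M ≈ 0.0923 d⁻¹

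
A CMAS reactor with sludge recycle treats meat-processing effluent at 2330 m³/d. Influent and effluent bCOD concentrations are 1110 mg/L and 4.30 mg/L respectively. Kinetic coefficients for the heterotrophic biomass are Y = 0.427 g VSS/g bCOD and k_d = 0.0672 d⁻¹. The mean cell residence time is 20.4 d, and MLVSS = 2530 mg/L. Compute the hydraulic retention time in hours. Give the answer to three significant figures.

τ ≈ 38.5 h

Steady-state biomass mass balance: V·X·(1 + k_d·θ_c) = Y·Q·(S₀ − S)·θ_c, so V = 0.427 × 2330 × (1110 − 4.30) × 20.4 / [2530 × (1 + 0.0672 × 20.4)] = 2.24×10^7 / 5998 = 3741 m³.
HRT = V/Q = 3741 m³ / 2330 m³·d⁻¹ = 1.606 d × 24 = 38.54 h.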